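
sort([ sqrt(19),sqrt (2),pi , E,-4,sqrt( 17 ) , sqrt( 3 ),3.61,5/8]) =[-4,5/8, sqrt( 2),sqrt(3 ), E,pi,  3.61,sqrt( 17 ) , sqrt (19 )] 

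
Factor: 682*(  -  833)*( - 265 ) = 150548090  =  2^1*5^1*7^2*11^1*17^1*31^1*53^1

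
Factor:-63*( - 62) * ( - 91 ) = - 355446 = - 2^1*3^2 * 7^2*13^1 *31^1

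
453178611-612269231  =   - 159090620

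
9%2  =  1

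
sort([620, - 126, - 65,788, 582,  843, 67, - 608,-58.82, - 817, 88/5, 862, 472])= [ - 817, -608  , - 126,  -  65,  -  58.82,88/5, 67, 472, 582,620, 788, 843,862 ]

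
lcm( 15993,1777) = 15993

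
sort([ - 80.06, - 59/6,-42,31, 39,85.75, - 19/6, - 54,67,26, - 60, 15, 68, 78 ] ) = [ - 80.06,-60, - 54, - 42,-59/6, - 19/6,15,26, 31,  39,67,68,78,85.75 ]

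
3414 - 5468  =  -2054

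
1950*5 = 9750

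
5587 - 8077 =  - 2490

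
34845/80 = 6969/16 = 435.56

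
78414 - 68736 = 9678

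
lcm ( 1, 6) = 6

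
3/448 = 3/448 = 0.01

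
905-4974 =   -  4069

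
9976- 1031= 8945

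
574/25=574/25 = 22.96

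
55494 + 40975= 96469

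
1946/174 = 973/87 = 11.18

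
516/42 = 86/7=12.29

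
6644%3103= 438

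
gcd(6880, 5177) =1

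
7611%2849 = 1913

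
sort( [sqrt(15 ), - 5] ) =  [-5, sqrt(15 )] 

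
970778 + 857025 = 1827803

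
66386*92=6107512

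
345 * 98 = 33810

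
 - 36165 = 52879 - 89044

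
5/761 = 5/761 = 0.01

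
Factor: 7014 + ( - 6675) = 339 = 3^1*113^1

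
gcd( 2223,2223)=2223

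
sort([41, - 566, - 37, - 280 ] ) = [ -566, - 280, - 37, 41 ] 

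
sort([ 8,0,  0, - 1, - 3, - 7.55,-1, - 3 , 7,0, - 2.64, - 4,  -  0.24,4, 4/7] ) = [ - 7.55,  -  4, - 3,  -  3, - 2.64, - 1, - 1, - 0.24, 0, 0,0, 4/7,4,7,  8]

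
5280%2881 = 2399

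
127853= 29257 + 98596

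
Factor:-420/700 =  - 3/5 = - 3^1*5^( - 1)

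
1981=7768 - 5787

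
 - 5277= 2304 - 7581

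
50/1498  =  25/749 = 0.03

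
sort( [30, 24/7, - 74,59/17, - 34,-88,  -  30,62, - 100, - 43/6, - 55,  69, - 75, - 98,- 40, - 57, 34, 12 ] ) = [ - 100, - 98, - 88, - 75,-74, - 57, - 55, - 40, - 34,  -  30, - 43/6,24/7, 59/17 , 12 , 30,  34, 62, 69 ]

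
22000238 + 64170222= 86170460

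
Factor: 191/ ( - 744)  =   - 2^ (  -  3)*3^( - 1 ) * 31^(  -  1)*191^1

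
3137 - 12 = 3125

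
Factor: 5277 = 3^1*1759^1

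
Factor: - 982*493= - 484126 =- 2^1*17^1*29^1*491^1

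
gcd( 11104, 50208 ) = 32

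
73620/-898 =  - 82 +8/449 =- 81.98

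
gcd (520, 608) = 8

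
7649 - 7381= 268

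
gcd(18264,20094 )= 6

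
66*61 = 4026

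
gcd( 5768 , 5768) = 5768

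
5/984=5/984 = 0.01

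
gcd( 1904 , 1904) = 1904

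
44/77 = 4/7=0.57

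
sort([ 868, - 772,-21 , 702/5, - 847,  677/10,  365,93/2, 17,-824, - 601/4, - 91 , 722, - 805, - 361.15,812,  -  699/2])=[  -  847, - 824, - 805, - 772, - 361.15, - 699/2, - 601/4, - 91, - 21,17,  93/2,677/10, 702/5, 365,  722, 812, 868]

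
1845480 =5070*364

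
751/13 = 751/13= 57.77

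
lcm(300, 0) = 0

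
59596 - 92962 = - 33366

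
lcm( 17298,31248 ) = 968688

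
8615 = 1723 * 5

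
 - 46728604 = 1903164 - 48631768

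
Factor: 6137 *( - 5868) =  - 2^2* 3^2*17^1 *19^2 * 163^1 = - 36011916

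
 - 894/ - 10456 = 447/5228=0.09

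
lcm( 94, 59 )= 5546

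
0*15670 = 0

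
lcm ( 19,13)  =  247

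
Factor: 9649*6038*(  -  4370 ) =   -  254599092940 = -  2^2*5^1*19^1*23^1*3019^1*9649^1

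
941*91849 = 86429909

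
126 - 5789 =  - 5663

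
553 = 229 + 324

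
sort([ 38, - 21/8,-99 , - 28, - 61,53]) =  [-99, - 61, - 28,-21/8, 38,53 ]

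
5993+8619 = 14612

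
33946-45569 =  - 11623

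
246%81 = 3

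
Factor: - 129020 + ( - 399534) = -2^1*13^1*29^1 * 701^1=- 528554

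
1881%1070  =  811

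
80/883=80/883 = 0.09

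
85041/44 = 7731/4 =1932.75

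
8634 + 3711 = 12345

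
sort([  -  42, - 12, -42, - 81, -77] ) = [-81, -77, -42, - 42,- 12] 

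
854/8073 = 854/8073= 0.11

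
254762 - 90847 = 163915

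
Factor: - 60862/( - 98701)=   2^1*89^(-1)*1109^( - 1 )*30431^1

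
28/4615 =28/4615 =0.01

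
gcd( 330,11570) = 10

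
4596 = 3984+612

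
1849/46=1849/46 = 40.20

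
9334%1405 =904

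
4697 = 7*671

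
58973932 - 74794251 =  - 15820319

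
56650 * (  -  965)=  - 54667250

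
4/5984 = 1/1496=0.00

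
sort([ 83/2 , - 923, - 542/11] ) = [ - 923, - 542/11,83/2]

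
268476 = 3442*78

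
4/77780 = 1/19445 = 0.00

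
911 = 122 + 789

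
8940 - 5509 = 3431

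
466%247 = 219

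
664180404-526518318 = 137662086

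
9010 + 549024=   558034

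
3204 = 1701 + 1503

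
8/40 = 1/5 = 0.20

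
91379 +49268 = 140647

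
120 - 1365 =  - 1245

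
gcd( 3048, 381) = 381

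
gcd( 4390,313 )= 1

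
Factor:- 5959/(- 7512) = 2^(-3)*3^(-1 ) * 59^1*101^1*313^( - 1)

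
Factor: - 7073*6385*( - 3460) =2^2*5^2*11^1* 173^1*643^1*1277^1 = 156257423300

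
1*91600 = 91600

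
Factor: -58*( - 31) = 2^1*29^1 *31^1 = 1798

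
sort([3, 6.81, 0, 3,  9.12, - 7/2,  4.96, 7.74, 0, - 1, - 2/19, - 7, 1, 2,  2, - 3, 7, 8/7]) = [-7  , - 7/2,  -  3,  -  1, - 2/19, 0, 0,1,8/7, 2, 2, 3, 3, 4.96, 6.81, 7, 7.74  ,  9.12]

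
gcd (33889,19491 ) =1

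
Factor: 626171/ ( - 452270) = -2^(  -  1 ) * 5^ ( - 1) * 71^(-1) * 983^1 = -  983/710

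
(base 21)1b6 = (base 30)mi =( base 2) 1010100110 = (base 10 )678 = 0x2A6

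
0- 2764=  - 2764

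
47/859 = 47/859  =  0.05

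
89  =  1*89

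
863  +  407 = 1270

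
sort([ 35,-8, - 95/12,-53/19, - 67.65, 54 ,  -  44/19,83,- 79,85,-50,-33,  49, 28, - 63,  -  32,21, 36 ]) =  [-79, - 67.65,-63,-50,-33 , - 32, - 8, - 95/12,-53/19, - 44/19, 21,28,35,36,49,54,83,85 ]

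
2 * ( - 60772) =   -  121544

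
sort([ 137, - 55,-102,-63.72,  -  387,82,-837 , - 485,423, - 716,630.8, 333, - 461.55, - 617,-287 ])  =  [ - 837, - 716, - 617, - 485, - 461.55, - 387, - 287, - 102, - 63.72, - 55,82,137,333, 423, 630.8]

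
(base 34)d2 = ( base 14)23a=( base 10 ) 444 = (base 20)124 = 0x1BC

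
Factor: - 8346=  - 2^1*3^1*13^1 * 107^1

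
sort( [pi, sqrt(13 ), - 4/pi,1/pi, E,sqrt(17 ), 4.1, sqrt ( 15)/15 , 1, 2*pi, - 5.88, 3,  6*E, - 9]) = [  -  9, - 5.88, - 4/pi, sqrt(15)/15,1/pi, 1, E, 3, pi , sqrt (13 ), 4.1, sqrt( 17 ), 2  *  pi, 6*E] 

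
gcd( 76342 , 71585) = 1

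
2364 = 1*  2364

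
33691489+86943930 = 120635419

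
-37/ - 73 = 37/73 =0.51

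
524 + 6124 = 6648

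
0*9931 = 0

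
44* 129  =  5676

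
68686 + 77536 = 146222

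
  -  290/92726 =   -  145/46363 = -  0.00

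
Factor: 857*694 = 2^1*347^1*857^1 =594758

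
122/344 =61/172 = 0.35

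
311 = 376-65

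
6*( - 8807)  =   - 52842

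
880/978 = 440/489=0.90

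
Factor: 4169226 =2^1 * 3^1*694871^1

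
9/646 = 9/646 = 0.01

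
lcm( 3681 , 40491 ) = 40491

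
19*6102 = 115938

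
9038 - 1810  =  7228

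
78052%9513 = 1948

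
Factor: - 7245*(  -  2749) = 3^2*5^1 * 7^1 * 23^1*2749^1=19916505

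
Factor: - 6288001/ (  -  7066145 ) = 5^( -1)  *41^( - 1 ) * 73^1*34469^ (  -  1)*86137^1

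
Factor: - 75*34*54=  - 2^2*3^4*5^2 * 17^1=- 137700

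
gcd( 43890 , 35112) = 8778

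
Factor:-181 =-181^1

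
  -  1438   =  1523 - 2961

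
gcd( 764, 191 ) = 191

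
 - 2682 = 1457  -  4139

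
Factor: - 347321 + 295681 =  - 51640 = - 2^3*5^1*1291^1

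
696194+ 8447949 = 9144143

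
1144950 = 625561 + 519389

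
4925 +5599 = 10524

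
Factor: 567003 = 3^1 * 331^1*571^1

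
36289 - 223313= - 187024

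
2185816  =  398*5492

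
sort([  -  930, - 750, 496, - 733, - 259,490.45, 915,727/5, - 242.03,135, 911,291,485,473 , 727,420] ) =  [  -  930,-750, - 733,  -  259, - 242.03  ,  135,727/5,291,420 , 473,485,490.45,496, 727, 911,915 ]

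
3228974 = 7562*427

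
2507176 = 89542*28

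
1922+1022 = 2944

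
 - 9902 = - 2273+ - 7629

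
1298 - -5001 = 6299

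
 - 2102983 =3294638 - 5397621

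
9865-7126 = 2739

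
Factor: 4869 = 3^2*541^1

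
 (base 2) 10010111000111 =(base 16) 25C7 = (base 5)302141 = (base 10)9671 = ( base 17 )1G7F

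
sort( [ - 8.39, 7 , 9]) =[  -  8.39, 7, 9]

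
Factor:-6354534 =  - 2^1*3^1*281^1*3769^1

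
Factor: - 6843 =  - 3^1*2281^1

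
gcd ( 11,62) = 1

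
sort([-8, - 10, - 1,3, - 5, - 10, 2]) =[  -  10, - 10,  -  8, - 5, - 1, 2,  3]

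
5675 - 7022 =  - 1347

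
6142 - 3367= 2775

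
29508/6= 4918 = 4918.00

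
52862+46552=99414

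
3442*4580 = 15764360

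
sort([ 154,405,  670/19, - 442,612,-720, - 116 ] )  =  [ - 720,- 442, - 116, 670/19, 154, 405,  612]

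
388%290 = 98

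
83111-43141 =39970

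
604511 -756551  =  - 152040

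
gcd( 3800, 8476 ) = 4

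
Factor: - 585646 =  - 2^1 *443^1  *  661^1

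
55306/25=55306/25 = 2212.24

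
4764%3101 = 1663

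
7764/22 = 3882/11 = 352.91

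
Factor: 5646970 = 2^1*5^1 *7^1*80671^1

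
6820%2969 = 882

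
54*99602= 5378508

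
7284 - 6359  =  925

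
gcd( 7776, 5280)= 96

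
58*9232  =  535456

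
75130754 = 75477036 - 346282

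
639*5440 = 3476160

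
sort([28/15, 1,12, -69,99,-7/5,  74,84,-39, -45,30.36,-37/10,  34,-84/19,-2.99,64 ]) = [ - 69, - 45, -39 , - 84/19, - 37/10,-2.99 ,  -  7/5,1, 28/15,12,30.36, 34, 64,74, 84,99] 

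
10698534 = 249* 42966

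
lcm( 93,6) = 186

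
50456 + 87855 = 138311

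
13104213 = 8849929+4254284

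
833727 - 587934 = 245793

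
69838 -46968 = 22870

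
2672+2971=5643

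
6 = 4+2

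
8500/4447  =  8500/4447 = 1.91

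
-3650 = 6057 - 9707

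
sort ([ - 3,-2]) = [- 3,-2 ]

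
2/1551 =2/1551 = 0.00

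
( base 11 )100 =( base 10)121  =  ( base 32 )3p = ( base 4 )1321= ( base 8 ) 171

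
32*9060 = 289920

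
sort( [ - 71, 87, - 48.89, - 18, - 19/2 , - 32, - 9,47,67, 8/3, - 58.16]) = [ - 71, - 58.16, - 48.89, - 32, - 18, - 19/2, - 9, 8/3, 47,67,87]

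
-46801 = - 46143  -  658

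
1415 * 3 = 4245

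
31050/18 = 1725 = 1725.00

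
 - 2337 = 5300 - 7637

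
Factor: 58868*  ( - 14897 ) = - 2^2*14717^1*14897^1 = - 876956596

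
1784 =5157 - 3373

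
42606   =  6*7101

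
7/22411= 7/22411 = 0.00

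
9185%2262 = 137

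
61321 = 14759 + 46562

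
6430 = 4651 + 1779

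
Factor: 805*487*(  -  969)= -3^1*5^1*7^1*17^1*19^1*23^1*487^1 = - 379881915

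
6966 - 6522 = 444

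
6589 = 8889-2300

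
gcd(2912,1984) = 32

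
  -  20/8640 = -1 + 431/432 =- 0.00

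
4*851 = 3404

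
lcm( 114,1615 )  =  9690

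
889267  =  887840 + 1427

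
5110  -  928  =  4182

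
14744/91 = 14744/91= 162.02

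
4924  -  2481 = 2443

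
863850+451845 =1315695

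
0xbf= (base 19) A1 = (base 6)515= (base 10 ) 191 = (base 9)232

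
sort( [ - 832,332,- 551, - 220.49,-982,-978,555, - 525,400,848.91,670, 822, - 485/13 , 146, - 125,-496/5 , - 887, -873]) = [-982,-978, - 887, - 873, - 832, - 551,-525 ,-220.49, - 125,-496/5,-485/13,146,332, 400, 555,670,822, 848.91]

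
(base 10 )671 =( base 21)1ak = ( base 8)1237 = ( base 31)LK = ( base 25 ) 11l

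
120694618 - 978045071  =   - 857350453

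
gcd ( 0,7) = 7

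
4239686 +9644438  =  13884124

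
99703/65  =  99703/65= 1533.89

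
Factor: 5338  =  2^1*17^1*157^1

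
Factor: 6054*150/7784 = 2^( - 1)*3^2 * 5^2 * 7^( - 1 )*139^( - 1)*1009^1=227025/1946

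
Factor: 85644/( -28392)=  - 2^( - 1)*3^2*7^ ( - 1)*13^( - 1) * 61^1  =  - 549/182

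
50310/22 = 25155/11 = 2286.82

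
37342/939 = 39 + 721/939 =39.77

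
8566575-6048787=2517788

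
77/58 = 77/58 = 1.33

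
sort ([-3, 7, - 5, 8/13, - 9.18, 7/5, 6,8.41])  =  [ - 9.18, - 5,-3 , 8/13, 7/5,6,7, 8.41]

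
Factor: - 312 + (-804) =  - 2^2 *3^2*31^1=   -  1116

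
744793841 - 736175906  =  8617935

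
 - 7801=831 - 8632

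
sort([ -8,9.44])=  [ -8,9.44 ]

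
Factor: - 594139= -7^1 * 13^1*6529^1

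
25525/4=6381 + 1/4= 6381.25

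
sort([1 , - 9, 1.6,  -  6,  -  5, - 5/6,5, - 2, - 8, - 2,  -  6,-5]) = [ - 9, -8, - 6, - 6, -5,- 5, - 2, -2 , -5/6, 1,1.6,5] 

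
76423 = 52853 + 23570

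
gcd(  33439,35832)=1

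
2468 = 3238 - 770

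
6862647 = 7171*957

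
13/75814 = 13/75814 = 0.00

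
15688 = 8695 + 6993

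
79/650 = 79/650 = 0.12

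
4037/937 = 4037/937 = 4.31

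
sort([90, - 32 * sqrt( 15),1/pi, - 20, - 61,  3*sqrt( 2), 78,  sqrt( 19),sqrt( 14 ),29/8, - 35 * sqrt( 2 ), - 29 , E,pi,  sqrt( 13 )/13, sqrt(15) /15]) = [ - 32*sqrt( 15), - 61,-35*sqrt(2 ), - 29, - 20,sqrt( 15 ) /15,sqrt( 13) /13,1/pi,E , pi, 29/8, sqrt( 14),3 * sqrt( 2),sqrt(19 ), 78,90]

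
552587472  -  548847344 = 3740128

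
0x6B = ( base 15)72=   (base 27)3q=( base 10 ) 107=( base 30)3H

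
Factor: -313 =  -313^1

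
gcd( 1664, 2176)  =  128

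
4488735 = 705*6367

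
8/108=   2/27 = 0.07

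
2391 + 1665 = 4056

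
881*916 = 806996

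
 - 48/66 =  -1 + 3/11 = - 0.73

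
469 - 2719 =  - 2250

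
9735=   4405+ 5330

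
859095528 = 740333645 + 118761883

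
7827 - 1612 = 6215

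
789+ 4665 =5454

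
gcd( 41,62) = 1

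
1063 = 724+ 339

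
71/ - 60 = -2 + 49/60=- 1.18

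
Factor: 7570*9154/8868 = 3^(-1) * 5^1*23^1 *199^1 *739^( - 1 )*757^1= 17323945/2217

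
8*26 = 208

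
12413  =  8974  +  3439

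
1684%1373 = 311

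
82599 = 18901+63698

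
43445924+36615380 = 80061304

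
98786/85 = 1162 + 16/85=1162.19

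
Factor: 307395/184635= 621/373 = 3^3*23^1*373^( - 1) 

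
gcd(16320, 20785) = 5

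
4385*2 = 8770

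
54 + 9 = 63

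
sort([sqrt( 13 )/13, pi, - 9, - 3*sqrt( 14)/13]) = [ - 9, - 3 * sqrt ( 14)/13, sqrt( 13 )/13,pi]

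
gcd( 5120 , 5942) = 2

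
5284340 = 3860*1369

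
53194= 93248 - 40054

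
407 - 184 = 223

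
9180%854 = 640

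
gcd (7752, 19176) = 408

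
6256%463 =237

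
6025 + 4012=10037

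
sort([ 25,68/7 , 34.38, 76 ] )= [68/7,25,34.38,76]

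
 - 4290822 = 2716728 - 7007550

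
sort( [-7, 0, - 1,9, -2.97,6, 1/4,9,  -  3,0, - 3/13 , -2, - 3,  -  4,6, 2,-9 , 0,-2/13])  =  [- 9, - 7, - 4, - 3, - 3,- 2.97,-2,  -  1, - 3/13 ,  -  2/13,0,0,  0, 1/4, 2,6,6,9,9] 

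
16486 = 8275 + 8211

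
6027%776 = 595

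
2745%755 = 480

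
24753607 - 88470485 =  - 63716878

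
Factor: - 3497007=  - 3^1*19^2*3229^1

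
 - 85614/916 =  - 42807/458 = - 93.47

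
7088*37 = 262256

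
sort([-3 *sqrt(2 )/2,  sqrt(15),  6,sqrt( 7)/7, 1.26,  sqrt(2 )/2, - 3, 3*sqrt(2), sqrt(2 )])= [ - 3, - 3 * sqrt(2 )/2,  sqrt( 7) /7,sqrt(2 )/2,  1.26,  sqrt(2), sqrt(15 ), 3 * sqrt (2 ), 6]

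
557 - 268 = 289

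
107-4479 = -4372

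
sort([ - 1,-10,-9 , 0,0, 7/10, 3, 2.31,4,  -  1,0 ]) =[-10, - 9,-1, - 1,0, 0, 0, 7/10,2.31, 3, 4 ]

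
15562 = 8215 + 7347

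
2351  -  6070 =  - 3719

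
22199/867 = 22199/867= 25.60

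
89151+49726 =138877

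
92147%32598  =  26951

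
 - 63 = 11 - 74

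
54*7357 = 397278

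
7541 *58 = 437378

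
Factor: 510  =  2^1 * 3^1 *5^1* 17^1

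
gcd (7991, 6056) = 1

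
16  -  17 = -1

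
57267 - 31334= 25933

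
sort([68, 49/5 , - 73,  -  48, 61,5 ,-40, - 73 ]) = [-73, - 73 ,  -  48, - 40,5,49/5,61, 68]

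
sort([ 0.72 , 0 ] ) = [0,0.72 ] 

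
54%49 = 5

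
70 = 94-24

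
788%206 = 170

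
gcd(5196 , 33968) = 4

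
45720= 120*381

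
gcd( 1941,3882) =1941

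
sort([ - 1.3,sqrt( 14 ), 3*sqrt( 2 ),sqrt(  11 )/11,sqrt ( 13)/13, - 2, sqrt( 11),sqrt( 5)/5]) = [-2,- 1.3,sqrt(13)/13, sqrt( 11)/11 , sqrt (5 ) /5,sqrt( 11),sqrt(14 ),3*sqrt ( 2 ) ] 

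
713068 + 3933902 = 4646970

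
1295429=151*8579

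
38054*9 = 342486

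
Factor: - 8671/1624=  - 299/56 = - 2^( - 3 ) * 7^( - 1)*13^1*23^1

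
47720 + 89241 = 136961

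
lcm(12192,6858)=109728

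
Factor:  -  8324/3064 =-2081/766 = - 2^ ( - 1)*383^ ( - 1)*2081^1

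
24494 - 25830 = -1336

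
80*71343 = 5707440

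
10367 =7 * 1481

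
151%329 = 151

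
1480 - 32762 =-31282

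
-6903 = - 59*117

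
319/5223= 319/5223 = 0.06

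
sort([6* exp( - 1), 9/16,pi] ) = [ 9/16,6*exp(-1), pi] 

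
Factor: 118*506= 59708   =  2^2 * 11^1 *23^1*59^1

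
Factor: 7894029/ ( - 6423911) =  - 607233/494147 = - 3^1*11^1* 18401^1*494147^( - 1 ) 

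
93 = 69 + 24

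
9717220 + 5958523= 15675743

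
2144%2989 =2144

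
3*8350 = 25050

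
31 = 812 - 781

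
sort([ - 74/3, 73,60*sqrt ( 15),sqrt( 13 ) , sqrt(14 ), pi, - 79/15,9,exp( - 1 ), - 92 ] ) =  [ - 92, -74/3, - 79/15,  exp( - 1 ),pi,sqrt( 13),sqrt( 14),9,73,60*sqrt( 15) ]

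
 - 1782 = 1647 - 3429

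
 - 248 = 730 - 978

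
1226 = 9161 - 7935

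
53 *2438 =129214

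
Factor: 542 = 2^1*271^1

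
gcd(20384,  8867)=1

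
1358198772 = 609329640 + 748869132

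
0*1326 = 0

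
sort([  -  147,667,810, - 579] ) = [ - 579,- 147,667, 810] 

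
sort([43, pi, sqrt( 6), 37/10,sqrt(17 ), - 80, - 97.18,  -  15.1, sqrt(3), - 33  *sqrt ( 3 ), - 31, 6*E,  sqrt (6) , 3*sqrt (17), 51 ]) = [ - 97.18, - 80, - 33*sqrt(3) , - 31, - 15.1, sqrt( 3), sqrt( 6 ), sqrt ( 6), pi , 37/10, sqrt( 17), 3 * sqrt( 17 ), 6*E, 43 , 51] 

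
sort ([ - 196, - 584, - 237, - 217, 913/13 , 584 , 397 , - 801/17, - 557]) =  [ - 584, - 557, - 237, - 217, - 196 , - 801/17, 913/13 , 397,584 ]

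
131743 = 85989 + 45754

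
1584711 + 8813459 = 10398170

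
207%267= 207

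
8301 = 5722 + 2579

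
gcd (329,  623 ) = 7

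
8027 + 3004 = 11031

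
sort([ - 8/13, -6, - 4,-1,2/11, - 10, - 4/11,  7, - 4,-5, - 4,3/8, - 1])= [-10, - 6, - 5, - 4, - 4, - 4,-1, - 1,-8/13, - 4/11,2/11, 3/8,7] 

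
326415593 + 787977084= 1114392677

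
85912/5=17182 + 2/5 = 17182.40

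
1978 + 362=2340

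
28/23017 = 28/23017 = 0.00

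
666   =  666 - 0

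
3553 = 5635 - 2082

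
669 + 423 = 1092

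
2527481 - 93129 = 2434352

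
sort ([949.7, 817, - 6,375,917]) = [ - 6, 375, 817, 917,  949.7 ]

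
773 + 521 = 1294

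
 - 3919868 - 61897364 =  - 65817232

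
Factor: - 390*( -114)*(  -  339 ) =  - 2^2 * 3^3 * 5^1  *13^1 * 19^1*113^1 = - 15071940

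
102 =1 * 102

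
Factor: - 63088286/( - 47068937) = 2^1*17^( - 1)*31^1*1483^( - 1) * 1867^(-1)*1017553^1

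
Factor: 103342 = 2^1*163^1* 317^1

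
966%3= 0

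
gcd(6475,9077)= 1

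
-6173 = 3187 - 9360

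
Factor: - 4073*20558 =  - 2^1*19^1*541^1*4073^1 = - 83732734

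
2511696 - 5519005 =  - 3007309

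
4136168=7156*578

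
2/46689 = 2/46689 = 0.00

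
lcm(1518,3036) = 3036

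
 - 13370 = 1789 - 15159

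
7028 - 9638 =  - 2610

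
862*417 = 359454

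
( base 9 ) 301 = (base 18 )da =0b11110100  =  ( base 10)244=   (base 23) AE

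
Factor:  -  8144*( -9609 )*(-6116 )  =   -478611836736 = - 2^6* 3^1*11^1 * 139^1*509^1*3203^1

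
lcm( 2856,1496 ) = 31416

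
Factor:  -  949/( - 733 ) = 13^1*73^1*733^(- 1)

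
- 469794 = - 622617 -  - 152823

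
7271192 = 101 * 71992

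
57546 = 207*278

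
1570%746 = 78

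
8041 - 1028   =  7013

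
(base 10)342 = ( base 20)h2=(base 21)g6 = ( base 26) d4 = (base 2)101010110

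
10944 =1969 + 8975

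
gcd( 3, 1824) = 3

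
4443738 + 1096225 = 5539963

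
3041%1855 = 1186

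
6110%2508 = 1094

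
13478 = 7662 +5816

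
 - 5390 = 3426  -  8816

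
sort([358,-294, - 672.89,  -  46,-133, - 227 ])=[ - 672.89,  -  294, - 227,-133,-46, 358]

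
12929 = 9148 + 3781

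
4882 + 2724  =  7606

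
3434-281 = 3153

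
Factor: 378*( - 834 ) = -315252 = - 2^2*3^4*7^1*139^1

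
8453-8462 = -9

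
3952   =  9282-5330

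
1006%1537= 1006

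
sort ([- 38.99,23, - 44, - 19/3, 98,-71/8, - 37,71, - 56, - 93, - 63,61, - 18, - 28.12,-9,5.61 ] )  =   [ - 93, - 63, - 56,-44, - 38.99 ,-37 , - 28.12,-18, - 9,-71/8, - 19/3,5.61,  23,61,  71,98 ] 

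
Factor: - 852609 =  - 3^1*59^1* 4817^1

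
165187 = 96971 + 68216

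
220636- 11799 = 208837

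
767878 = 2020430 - 1252552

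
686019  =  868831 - 182812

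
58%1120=58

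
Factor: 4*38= 2^3 * 19^1 = 152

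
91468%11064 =2956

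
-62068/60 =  - 15517/15 = - 1034.47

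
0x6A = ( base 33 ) 37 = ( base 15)71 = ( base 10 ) 106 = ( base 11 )97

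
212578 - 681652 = -469074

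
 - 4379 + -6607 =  - 10986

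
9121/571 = 15 + 556/571 = 15.97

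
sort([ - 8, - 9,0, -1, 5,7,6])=[ - 9, - 8, - 1,0,5,6,7 ]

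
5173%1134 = 637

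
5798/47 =5798/47 = 123.36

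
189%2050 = 189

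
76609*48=3677232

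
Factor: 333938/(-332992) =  - 353/352  =  - 2^ ( - 5)*11^( - 1 ) * 353^1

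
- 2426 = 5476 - 7902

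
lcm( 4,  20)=20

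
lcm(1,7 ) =7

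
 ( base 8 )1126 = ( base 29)KI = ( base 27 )M4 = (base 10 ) 598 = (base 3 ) 211011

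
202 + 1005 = 1207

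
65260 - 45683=19577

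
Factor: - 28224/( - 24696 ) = 8/7 = 2^3 * 7^ ( - 1)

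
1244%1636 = 1244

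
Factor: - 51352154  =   - 2^1*7^1*1439^1*2549^1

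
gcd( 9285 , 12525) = 15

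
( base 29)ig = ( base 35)fd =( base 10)538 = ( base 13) 325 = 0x21a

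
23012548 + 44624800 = 67637348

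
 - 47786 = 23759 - 71545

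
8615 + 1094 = 9709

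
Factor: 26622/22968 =51/44 = 2^( - 2)*3^1*11^( - 1) * 17^1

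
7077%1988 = 1113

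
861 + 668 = 1529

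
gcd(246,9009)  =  3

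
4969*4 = 19876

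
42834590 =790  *54221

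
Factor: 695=5^1*139^1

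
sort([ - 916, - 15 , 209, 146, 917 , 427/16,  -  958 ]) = [ - 958, - 916, - 15 , 427/16, 146,209, 917] 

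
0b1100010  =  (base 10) 98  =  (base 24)42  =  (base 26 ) 3K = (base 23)46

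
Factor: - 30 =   -  2^1*3^1*5^1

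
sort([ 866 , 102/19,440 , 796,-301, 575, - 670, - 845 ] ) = [ - 845,  -  670, - 301,102/19,440,  575,  796, 866 ]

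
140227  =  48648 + 91579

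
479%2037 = 479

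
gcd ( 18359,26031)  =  1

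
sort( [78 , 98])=[ 78, 98] 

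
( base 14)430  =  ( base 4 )30322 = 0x33a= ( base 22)1FC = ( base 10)826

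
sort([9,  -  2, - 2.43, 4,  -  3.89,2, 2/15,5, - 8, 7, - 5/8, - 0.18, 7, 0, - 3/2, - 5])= [ - 8, - 5, - 3.89, - 2.43, - 2, - 3/2, - 5/8, - 0.18 , 0, 2/15,2, 4, 5,7,7, 9] 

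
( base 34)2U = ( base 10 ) 98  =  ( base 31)35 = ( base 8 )142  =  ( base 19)53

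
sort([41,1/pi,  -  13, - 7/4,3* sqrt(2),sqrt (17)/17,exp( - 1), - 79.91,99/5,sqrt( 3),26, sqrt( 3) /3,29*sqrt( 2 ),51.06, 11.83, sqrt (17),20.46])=[  -  79.91, - 13, - 7/4,sqrt ( 17)/17, 1/pi , exp(-1),sqrt( 3)/3, sqrt( 3),sqrt( 17), 3*sqrt(2),11.83,99/5,20.46, 26,  41,  29*sqrt( 2),51.06]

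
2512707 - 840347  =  1672360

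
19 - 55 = -36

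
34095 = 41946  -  7851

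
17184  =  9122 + 8062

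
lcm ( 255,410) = 20910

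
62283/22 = 62283/22 = 2831.05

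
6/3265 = 6/3265   =  0.00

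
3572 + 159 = 3731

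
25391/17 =25391/17= 1493.59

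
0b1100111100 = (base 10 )828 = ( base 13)4B9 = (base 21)1i9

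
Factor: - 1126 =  - 2^1*563^1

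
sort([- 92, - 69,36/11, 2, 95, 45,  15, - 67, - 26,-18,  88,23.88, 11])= [ - 92, - 69,  -  67,  -  26,-18,2,  36/11,11,15, 23.88,  45,88, 95]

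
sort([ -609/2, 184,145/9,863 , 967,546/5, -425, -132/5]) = [  -  425,-609/2 , - 132/5,145/9, 546/5,184, 863,  967] 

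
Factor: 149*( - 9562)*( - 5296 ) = 2^5*7^1*149^1*331^1 * 683^1 = 7545412448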